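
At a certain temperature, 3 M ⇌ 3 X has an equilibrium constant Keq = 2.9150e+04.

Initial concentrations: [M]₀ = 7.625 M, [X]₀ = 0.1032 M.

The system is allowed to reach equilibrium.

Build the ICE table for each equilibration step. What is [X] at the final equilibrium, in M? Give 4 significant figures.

Q₀ = 2.4792e-06 vs Keq = 2.9150e+04 ⇒ Q<K, forward
Step 1:
                   M          X
  I            7.625     0.1032
  C           -7.382      7.382
  E           0.2432      7.485
  solve Keq expr → x = 2.461; check Q = 2.9150e+04

[X]_eq = 7.485 M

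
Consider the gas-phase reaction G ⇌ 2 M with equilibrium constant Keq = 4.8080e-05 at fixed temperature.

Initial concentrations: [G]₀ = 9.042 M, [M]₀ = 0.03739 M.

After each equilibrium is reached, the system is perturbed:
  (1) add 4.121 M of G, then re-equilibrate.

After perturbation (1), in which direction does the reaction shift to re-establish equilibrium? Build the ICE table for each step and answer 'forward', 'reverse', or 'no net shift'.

Direction: forward

Q₀ = 1.5461e-04 vs Keq = 4.8080e-05 ⇒ Q>K, reverse
Step 1:
                  G         M
  init        9.042   0.03739
  Δ        0.008265  -0.01653
  eq           9.05   0.02086
  solve Keq expr → x = -0.008265; check Q = 4.8080e-05
Then add 4.121 M of G.
Step 2:
                  G         M
  init        13.17   0.02086
  Δ       -0.002151  0.004303
  eq          13.17   0.02516
  solve Keq expr → x = 0.002151; check Q = 4.8080e-05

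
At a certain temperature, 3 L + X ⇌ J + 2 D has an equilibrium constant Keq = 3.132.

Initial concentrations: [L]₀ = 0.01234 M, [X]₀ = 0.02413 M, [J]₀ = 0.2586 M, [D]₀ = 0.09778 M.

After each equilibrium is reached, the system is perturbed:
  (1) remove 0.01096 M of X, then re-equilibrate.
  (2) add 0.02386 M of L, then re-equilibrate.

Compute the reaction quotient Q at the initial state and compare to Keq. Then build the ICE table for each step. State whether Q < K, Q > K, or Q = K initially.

Q₀ = 5.4529e+04 vs Keq = 3.132 ⇒ Q>K, reverse
Step 1:
                  L         X         J         D
  init      0.01234   0.02413    0.2586   0.09778
  Δ         0.09794   0.03265  -0.03265  -0.06529
  eq         0.1103   0.05678     0.226   0.03249
  solve Keq expr → x = -0.03265; check Q = 3.132
Then remove 0.01096 M of X.
Step 2:
                  L         X         J         D
  init       0.1103   0.04582     0.226   0.03249
  Δ        0.002757 9.1895e-04 -9.1895e-04 -0.001838
  eq          0.113   0.04674     0.225   0.03065
  solve Keq expr → x = -9.1895e-04; check Q = 3.132
Then add 0.02386 M of L.
Step 3:
                  L         X         J         D
  init       0.1369   0.04674     0.225   0.03065
  Δ       -0.008036 -0.002679  0.002679  0.005358
  eq         0.1289   0.04406    0.2277   0.03601
  solve Keq expr → x = 0.002679; check Q = 3.132

Q₀ = 5.4529e+04; Q > K (proceeds reverse)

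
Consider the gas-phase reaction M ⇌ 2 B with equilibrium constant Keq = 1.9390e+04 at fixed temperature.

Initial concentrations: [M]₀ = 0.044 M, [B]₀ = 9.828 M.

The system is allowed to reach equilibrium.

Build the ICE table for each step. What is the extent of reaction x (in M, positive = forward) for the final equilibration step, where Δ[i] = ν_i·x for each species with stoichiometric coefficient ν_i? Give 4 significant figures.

x = 0.03894 M

Q₀ = 2195 vs Keq = 1.9390e+04 ⇒ Q<K, forward
Step 1:
                   M          B
  Initial      0.044      9.828
  Change    -0.03894    0.07788
  Equil     0.005061      9.906
  solve Keq expr → x = 0.03894; check Q = 1.9390e+04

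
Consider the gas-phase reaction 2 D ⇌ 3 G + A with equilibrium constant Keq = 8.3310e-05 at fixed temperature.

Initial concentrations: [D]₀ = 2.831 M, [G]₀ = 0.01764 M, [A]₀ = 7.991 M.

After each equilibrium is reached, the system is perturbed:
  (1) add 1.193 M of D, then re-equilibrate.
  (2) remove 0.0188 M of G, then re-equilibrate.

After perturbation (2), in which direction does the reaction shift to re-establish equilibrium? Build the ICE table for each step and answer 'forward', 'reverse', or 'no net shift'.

Q₀ = 5.4729e-06 vs Keq = 8.3310e-05 ⇒ Q<K, forward
Step 1:
                    D           G           A
  I             2.831     0.01764       7.991
  C          -0.01726     0.02588    0.008628
  E             2.814     0.04352           8
  solve Keq expr → x = 0.008628; check Q = 8.3310e-05
Then add 1.193 M of D.
Step 2:
                    D           G           A
  I             4.007     0.04352           8
  C         -0.007658     0.01149    0.003829
  E             3.999     0.05501       8.003
  solve Keq expr → x = 0.003829; check Q = 8.3310e-05
Then remove 0.0188 M of G.
Step 3:
                    D           G           A
  I             3.999     0.03621       8.003
  C          -0.01245     0.01867    0.006224
  E             3.987     0.05488        8.01
  solve Keq expr → x = 0.006224; check Q = 8.3310e-05

Direction: forward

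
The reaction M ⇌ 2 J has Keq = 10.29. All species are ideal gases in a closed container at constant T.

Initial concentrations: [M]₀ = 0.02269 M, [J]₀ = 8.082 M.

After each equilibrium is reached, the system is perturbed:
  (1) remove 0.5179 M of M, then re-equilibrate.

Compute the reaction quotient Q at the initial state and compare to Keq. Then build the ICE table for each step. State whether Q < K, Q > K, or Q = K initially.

Q₀ = 2879; Q > K (proceeds reverse)

Q₀ = 2879 vs Keq = 10.29 ⇒ Q>K, reverse
Step 1:
                   M          J
  I          0.02269      8.082
  C            1.848     -3.695
  E             1.87      4.387
  solve Keq expr → x = -1.848; check Q = 10.29
Then remove 0.5179 M of M.
Step 2:
                   M          J
  I            1.352      4.387
  C            0.197     -0.394
  E            1.549      3.993
  solve Keq expr → x = -0.197; check Q = 10.29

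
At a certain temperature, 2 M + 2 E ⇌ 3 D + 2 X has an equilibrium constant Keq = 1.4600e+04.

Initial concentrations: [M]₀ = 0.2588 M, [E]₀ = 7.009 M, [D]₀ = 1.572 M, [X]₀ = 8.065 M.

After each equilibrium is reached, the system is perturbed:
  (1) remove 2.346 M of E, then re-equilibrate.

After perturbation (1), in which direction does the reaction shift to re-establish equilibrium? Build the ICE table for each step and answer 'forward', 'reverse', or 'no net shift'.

Direction: reverse

Q₀ = 76.79 vs Keq = 1.4600e+04 ⇒ Q<K, forward
Step 1:
                   M          E          D          X
  init        0.2588      7.009      1.572      8.065
  Δ          -0.2318    -0.2318     0.3478     0.2318
  eq         0.02695      6.777       1.92      8.297
  solve Keq expr → x = 0.1159; check Q = 1.4600e+04
Then remove 2.346 M of E.
Step 2:
                   M          E          D          X
  init       0.02695      4.431       1.92      8.297
  Δ          0.01343    0.01343   -0.02015   -0.01343
  eq         0.04038      4.445        1.9      8.283
  solve Keq expr → x = -0.006717; check Q = 1.4600e+04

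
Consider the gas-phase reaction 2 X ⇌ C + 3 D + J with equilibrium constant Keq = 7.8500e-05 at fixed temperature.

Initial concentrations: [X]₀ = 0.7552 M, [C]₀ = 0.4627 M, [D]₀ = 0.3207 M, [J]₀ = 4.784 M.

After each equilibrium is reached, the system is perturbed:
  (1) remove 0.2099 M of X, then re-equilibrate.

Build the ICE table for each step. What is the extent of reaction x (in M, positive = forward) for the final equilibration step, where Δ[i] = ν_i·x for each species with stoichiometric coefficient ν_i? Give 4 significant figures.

x = -0.001721 M

Q₀ = 0.128 vs Keq = 7.8500e-05 ⇒ Q>K, reverse
Step 1:
                    X           C           D           J
  init         0.7552      0.4627      0.3207       4.784
  Δ            0.1908    -0.09542     -0.2863    -0.09542
  eq            0.946      0.3673     0.03443       4.689
  solve Keq expr → x = -0.09542; check Q = 7.8500e-05
Then remove 0.2099 M of X.
Step 2:
                    X           C           D           J
  init         0.7361      0.3673     0.03443       4.689
  Δ          0.003441   -0.001721   -0.005162   -0.001721
  eq           0.7396      0.3656     0.02926       4.687
  solve Keq expr → x = -0.001721; check Q = 7.8500e-05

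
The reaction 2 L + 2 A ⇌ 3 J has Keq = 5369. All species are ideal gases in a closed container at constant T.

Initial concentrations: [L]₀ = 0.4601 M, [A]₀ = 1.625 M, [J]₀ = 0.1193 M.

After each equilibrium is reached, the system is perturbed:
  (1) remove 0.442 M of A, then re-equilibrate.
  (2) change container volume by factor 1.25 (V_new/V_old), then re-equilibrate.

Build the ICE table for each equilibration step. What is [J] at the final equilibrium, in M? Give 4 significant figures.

[J]_eq = 0.6302 M

Q₀ = 0.003037 vs Keq = 5369 ⇒ Q<K, forward
Step 1:
                    L           A           J
  I            0.4601       1.625      0.1193
  C           -0.4518     -0.4518      0.6777
  E          0.008278       1.173       0.797
  solve Keq expr → x = 0.2259; check Q = 5369
Then remove 0.442 M of A.
Step 2:
                    L           A           J
  I          0.008278      0.7312       0.797
  C          0.004742    0.004742   -0.007113
  E           0.01302      0.7359      0.7899
  solve Keq expr → x = -0.002371; check Q = 5369
Then change container volume by factor 1.25 (V_new/V_old).
Step 3:
                    L           A           J
  I           0.01042      0.5887      0.6319
  C          0.001159    0.001159   -0.001738
  E           0.01157      0.5899      0.6302
  solve Keq expr → x = -5.7931e-04; check Q = 5369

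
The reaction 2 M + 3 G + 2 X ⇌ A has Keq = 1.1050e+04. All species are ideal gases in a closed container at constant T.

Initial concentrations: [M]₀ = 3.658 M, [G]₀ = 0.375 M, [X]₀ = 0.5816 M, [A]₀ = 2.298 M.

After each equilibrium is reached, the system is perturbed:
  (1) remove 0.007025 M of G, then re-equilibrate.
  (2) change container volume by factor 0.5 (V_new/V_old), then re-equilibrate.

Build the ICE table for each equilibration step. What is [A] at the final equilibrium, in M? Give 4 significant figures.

[A]_eq = 4.832 M

Q₀ = 9.628 vs Keq = 1.1050e+04 ⇒ Q<K, forward
Step 1:
                    M           G           X           A
  init          3.658       0.375      0.5816       2.298
  Δ           -0.2156     -0.3234     -0.2156      0.1078
  eq            3.442     0.05157       0.366       2.406
  solve Keq expr → x = 0.1078; check Q = 1.1050e+04
Then remove 0.007025 M of G.
Step 2:
                    M           G           X           A
  init          3.442     0.04455       0.366       2.406
  Δ          0.004373    0.006559    0.004373   -0.002186
  eq            3.447     0.05111      0.3704       2.404
  solve Keq expr → x = -0.002186; check Q = 1.1050e+04
Then change container volume by factor 0.5 (V_new/V_old).
Step 3:
                    M           G           X           A
  init          6.894      0.1022      0.7407       4.807
  Δ          -0.05017    -0.07526    -0.05017     0.02509
  eq            6.843     0.02695      0.6905       4.832
  solve Keq expr → x = 0.02509; check Q = 1.1050e+04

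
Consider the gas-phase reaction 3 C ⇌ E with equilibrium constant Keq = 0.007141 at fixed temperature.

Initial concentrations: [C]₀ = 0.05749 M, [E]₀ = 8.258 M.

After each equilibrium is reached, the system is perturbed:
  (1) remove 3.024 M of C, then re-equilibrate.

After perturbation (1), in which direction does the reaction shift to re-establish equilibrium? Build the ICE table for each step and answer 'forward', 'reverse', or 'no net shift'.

Q₀ = 4.3461e+04 vs Keq = 0.007141 ⇒ Q>K, reverse
Step 1:
                    C           E
  Initial     0.05749       8.258
  Change        8.977      -2.992
  Equil         9.034       5.266
  solve Keq expr → x = -2.992; check Q = 0.007141
Then remove 3.024 M of C.
Step 2:
                    C           E
  Initial        6.01       5.266
  Change        2.516     -0.8388
  Equil         8.527       4.427
  solve Keq expr → x = -0.8388; check Q = 0.007141

Direction: reverse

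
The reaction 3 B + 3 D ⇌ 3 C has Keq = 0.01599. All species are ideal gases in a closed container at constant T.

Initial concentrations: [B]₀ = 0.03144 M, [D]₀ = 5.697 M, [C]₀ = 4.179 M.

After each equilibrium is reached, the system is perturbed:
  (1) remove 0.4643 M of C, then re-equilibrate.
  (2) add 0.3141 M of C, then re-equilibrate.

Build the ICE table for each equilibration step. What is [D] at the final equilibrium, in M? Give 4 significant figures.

Q₀ = 1.2701e+04 vs Keq = 0.01599 ⇒ Q>K, reverse
Step 1:
                    B           D           C
  init        0.03144       5.697       4.179
  Δ             1.469       1.469      -1.469
  eq            1.501       7.166        2.71
  solve Keq expr → x = -0.4898; check Q = 0.01599
Then remove 0.4643 M of C.
Step 2:
                    B           D           C
  init          1.501       7.166       2.245
  Δ           -0.1476     -0.1476      0.1476
  eq            1.353       7.019       2.393
  solve Keq expr → x = 0.04919; check Q = 0.01599
Then add 0.3141 M of C.
Step 3:
                    B           D           C
  init          1.353       7.019       2.707
  Δ            0.1002      0.1002     -0.1002
  eq            1.453       7.119       2.607
  solve Keq expr → x = -0.0334; check Q = 0.01599

[D]_eq = 7.119 M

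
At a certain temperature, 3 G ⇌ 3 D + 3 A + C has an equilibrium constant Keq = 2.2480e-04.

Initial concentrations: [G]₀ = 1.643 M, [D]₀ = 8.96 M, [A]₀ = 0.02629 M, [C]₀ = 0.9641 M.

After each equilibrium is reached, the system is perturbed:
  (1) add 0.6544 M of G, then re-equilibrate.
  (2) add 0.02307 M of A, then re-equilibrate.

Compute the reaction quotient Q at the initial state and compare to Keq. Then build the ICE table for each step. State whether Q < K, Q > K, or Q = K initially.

Q₀ = 0.002841 vs Keq = 2.2480e-04 ⇒ Q>K, reverse
Step 1:
                   G          D          A          C
  Initial      1.643       8.96    0.02629     0.9641
  Change     0.01486   -0.01486   -0.01486  -0.004954
  Equil        1.658      8.945    0.01143     0.9591
  solve Keq expr → x = -0.004954; check Q = 2.2480e-04
Then add 0.6544 M of G.
Step 2:
                   G          D          A          C
  Initial      2.312      8.945    0.01143     0.9591
  Change   -0.004464   0.004464   0.004464   0.001488
  Equil        2.308       8.95    0.01589     0.9606
  solve Keq expr → x = 0.001488; check Q = 2.2480e-04
Then add 0.02307 M of A.
Step 3:
                   G          D          A          C
  Initial      2.308       8.95    0.03896     0.9606
  Change     0.02283   -0.02283   -0.02283   -0.00761
  Equil        2.331      8.927    0.01613      0.953
  solve Keq expr → x = -0.00761; check Q = 2.2480e-04

Q₀ = 0.002841; Q > K (proceeds reverse)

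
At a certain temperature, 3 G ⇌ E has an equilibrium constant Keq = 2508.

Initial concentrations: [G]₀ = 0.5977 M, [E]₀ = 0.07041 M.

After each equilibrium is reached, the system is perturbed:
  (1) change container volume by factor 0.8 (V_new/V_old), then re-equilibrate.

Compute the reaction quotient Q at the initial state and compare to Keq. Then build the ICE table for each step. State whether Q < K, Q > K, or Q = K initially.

Q₀ = 0.3297 vs Keq = 2508 ⇒ Q<K, forward
Step 1:
                  G         E
  init       0.5977   0.07041
  Δ         -0.5511    0.1837
  eq        0.04662    0.2541
  solve Keq expr → x = 0.1837; check Q = 2508
Then change container volume by factor 0.8 (V_new/V_old).
Step 2:
                  G         E
  init      0.05827    0.3176
  Δ       -0.007916  0.002639
  eq        0.05036    0.3203
  solve Keq expr → x = 0.002639; check Q = 2508

Q₀ = 0.3297; Q < K (proceeds forward)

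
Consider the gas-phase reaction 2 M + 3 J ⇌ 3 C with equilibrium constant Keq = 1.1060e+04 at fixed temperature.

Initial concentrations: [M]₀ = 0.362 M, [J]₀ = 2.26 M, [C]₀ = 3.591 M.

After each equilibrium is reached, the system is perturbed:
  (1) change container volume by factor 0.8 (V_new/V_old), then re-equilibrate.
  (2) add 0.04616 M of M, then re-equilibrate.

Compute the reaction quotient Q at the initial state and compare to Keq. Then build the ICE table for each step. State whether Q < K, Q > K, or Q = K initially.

Q₀ = 30.61 vs Keq = 1.1060e+04 ⇒ Q<K, forward
Step 1:
                    M           J           C
  Initial       0.362        2.26       3.591
  Change      -0.3286     -0.4929      0.4929
  Equil       0.03341       1.767       4.084
  solve Keq expr → x = 0.1643; check Q = 1.1060e+04
Then change container volume by factor 0.8 (V_new/V_old).
Step 2:
                    M           J           C
  Initial     0.04176       2.209       5.105
  Change    -0.007961    -0.01194     0.01194
  Equil        0.0338       2.197       5.117
  solve Keq expr → x = 0.00398; check Q = 1.1060e+04
Then add 0.04616 M of M.
Step 3:
                    M           J           C
  Initial     0.07996       2.197       5.117
  Change      -0.0439    -0.06584     0.06584
  Equil       0.03606       2.131       5.183
  solve Keq expr → x = 0.02195; check Q = 1.1060e+04

Q₀ = 30.61; Q < K (proceeds forward)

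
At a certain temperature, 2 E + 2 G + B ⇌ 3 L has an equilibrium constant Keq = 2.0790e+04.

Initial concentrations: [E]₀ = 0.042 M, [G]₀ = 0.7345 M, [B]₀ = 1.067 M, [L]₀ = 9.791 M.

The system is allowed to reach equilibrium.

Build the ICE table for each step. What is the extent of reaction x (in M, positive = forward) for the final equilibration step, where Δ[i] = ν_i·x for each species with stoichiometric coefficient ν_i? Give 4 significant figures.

x = -0.08439 M

Q₀ = 9.2435e+05 vs Keq = 2.0790e+04 ⇒ Q>K, reverse
Step 1:
                    E           G           B           L
  Initial       0.042      0.7345       1.067       9.791
  Change       0.1688      0.1688     0.08439     -0.2532
  Equil        0.2108      0.9033       1.151       9.538
  solve Keq expr → x = -0.08439; check Q = 2.0790e+04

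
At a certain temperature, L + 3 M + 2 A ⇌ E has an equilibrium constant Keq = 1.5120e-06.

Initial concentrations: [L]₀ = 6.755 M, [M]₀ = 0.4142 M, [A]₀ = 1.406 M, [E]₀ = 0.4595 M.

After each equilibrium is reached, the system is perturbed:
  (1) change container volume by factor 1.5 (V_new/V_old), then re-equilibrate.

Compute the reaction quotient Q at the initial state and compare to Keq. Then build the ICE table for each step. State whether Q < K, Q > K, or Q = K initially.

Q₀ = 0.4842; Q > K (proceeds reverse)

Q₀ = 0.4842 vs Keq = 1.5120e-06 ⇒ Q>K, reverse
Step 1:
                   L          M          A          E
  I            6.755     0.4142      1.406     0.4595
  C           0.4592      1.377     0.9183    -0.4592
  E            7.214      1.792      2.324 3.3893e-04
  solve Keq expr → x = -0.4592; check Q = 1.5120e-06
Then change container volume by factor 1.5 (V_new/V_old).
Step 2:
                   L          M          A          E
  I            4.809      1.194       1.55 2.2596e-04
  C       1.9614e-04 5.8842e-04 3.9228e-04 -1.9614e-04
  E             4.81      1.195       1.55 2.9816e-05
  solve Keq expr → x = -1.9614e-04; check Q = 1.5120e-06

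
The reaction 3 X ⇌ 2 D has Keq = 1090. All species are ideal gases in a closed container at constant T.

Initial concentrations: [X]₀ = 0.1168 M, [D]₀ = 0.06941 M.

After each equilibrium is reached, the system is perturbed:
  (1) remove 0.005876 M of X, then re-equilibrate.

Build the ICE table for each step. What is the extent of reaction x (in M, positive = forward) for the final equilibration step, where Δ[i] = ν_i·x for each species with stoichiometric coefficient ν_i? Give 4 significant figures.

Q₀ = 3.024 vs Keq = 1090 ⇒ Q<K, forward
Step 1:
                   X          D
  Initial     0.1168    0.06941
  Change    -0.09179    0.06119
  Equil      0.02501     0.1306
  solve Keq expr → x = 0.0306; check Q = 1090
Then remove 0.005876 M of X.
Step 2:
                   X          D
  Initial    0.01914     0.1306
  Change    0.005413  -0.003609
  Equil      0.02455      0.127
  solve Keq expr → x = -0.001804; check Q = 1090

x = -0.001804 M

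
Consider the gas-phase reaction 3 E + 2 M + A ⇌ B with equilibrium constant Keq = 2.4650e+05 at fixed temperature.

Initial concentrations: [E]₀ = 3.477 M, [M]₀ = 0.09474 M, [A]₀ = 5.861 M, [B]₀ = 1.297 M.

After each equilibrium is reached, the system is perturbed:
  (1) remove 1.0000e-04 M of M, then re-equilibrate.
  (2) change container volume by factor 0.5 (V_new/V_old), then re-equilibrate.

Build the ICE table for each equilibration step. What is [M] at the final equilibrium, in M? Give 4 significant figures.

Q₀ = 0.5865 vs Keq = 2.4650e+05 ⇒ Q<K, forward
Step 1:
                  E         M         A         B
  I           3.477   0.09474     5.861     1.297
  C         -0.1419  -0.09458  -0.04729   0.04729
  E           3.335 1.5902e-04     5.814     1.344
  solve Keq expr → x = 0.04729; check Q = 2.4650e+05
Then remove 1.0000e-04 M of M.
Step 2:
                  E         M         A         B
  I           3.335 5.9017e-05     5.814     1.344
  C       1.4998e-04 9.9986e-05 4.9993e-05 -4.9993e-05
  E           3.335 1.5900e-04     5.814     1.344
  solve Keq expr → x = -4.9993e-05; check Q = 2.4650e+05
Then change container volume by factor 0.5 (V_new/V_old).
Step 3:
                  E         M         A         B
  I           6.671 3.1800e-04     11.63     2.688
  C       -3.9267e-04 -2.6178e-04 -1.3089e-04 1.3089e-04
  E            6.67 5.6222e-05     11.63     2.689
  solve Keq expr → x = 1.3089e-04; check Q = 2.4650e+05

[M]_eq = 5.6222e-05 M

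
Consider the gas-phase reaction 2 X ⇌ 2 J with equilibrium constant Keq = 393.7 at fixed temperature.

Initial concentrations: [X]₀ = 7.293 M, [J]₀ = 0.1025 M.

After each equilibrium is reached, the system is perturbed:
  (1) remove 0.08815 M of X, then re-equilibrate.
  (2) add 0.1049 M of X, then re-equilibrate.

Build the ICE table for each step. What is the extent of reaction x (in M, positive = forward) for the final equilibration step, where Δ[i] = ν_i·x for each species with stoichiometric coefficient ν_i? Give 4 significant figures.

x = 0.04993 M

Q₀ = 1.9753e-04 vs Keq = 393.7 ⇒ Q<K, forward
Step 1:
                    X           J
  I             7.293      0.1025
  C            -6.938       6.938
  E            0.3548       7.041
  solve Keq expr → x = 3.469; check Q = 393.7
Then remove 0.08815 M of X.
Step 2:
                    X           J
  I            0.2667       7.041
  C           0.08392    -0.08392
  E            0.3506       6.957
  solve Keq expr → x = -0.04196; check Q = 393.7
Then add 0.1049 M of X.
Step 3:
                    X           J
  I            0.4555       6.957
  C          -0.09987     0.09987
  E            0.3556       7.057
  solve Keq expr → x = 0.04993; check Q = 393.7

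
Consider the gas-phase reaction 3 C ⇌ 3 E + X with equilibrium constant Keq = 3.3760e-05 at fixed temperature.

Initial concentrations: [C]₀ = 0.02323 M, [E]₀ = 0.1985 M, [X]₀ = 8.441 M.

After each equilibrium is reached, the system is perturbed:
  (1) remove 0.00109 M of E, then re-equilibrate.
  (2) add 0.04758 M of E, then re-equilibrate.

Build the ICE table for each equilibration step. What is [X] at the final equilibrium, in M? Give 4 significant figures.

[X]_eq = 8.361 M

Q₀ = 5267 vs Keq = 3.3760e-05 ⇒ Q>K, reverse
Step 1:
                    C           E           X
  Initial     0.02323      0.1985       8.441
  Change        0.195      -0.195    -0.06501
  Equil        0.2183    0.003473       8.376
  solve Keq expr → x = -0.06501; check Q = 3.3760e-05
Then remove 0.00109 M of E.
Step 2:
                    C           E           X
  Initial      0.2183    0.002383       8.376
  Change    -0.001073    0.001073  3.5763e-04
  Equil        0.2172    0.003456       8.376
  solve Keq expr → x = 3.5763e-04; check Q = 3.3760e-05
Then add 0.04758 M of E.
Step 3:
                    C           E           X
  Initial      0.2172     0.05104       8.376
  Change      0.04683    -0.04683    -0.01561
  Equil         0.264    0.004204       8.361
  solve Keq expr → x = -0.01561; check Q = 3.3760e-05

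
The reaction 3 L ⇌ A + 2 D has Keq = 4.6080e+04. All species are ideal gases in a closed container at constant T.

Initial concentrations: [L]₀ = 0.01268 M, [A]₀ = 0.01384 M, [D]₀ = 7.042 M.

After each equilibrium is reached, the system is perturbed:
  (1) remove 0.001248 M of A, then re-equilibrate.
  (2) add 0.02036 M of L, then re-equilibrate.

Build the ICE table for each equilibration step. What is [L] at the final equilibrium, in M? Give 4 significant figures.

Q₀ = 3.3664e+05 vs Keq = 4.6080e+04 ⇒ Q>K, reverse
Step 1:
                    L           A           D
  I           0.01268     0.01384       7.042
  C          0.009799   -0.003266   -0.006532
  E           0.02248     0.01057       7.035
  solve Keq expr → x = -0.003266; check Q = 4.6080e+04
Then remove 0.001248 M of A.
Step 2:
                    L           A           D
  I           0.02248    0.009326       7.035
  C       -7.3379e-04  2.4460e-04  4.8919e-04
  E           0.02174     0.00957       7.036
  solve Keq expr → x = 2.4460e-04; check Q = 4.6080e+04
Then add 0.02036 M of L.
Step 3:
                    L           A           D
  I            0.0421     0.00957       7.036
  C          -0.01674    0.005579     0.01116
  E           0.02537     0.01515       7.047
  solve Keq expr → x = 0.005579; check Q = 4.6080e+04

[L]_eq = 0.02537 M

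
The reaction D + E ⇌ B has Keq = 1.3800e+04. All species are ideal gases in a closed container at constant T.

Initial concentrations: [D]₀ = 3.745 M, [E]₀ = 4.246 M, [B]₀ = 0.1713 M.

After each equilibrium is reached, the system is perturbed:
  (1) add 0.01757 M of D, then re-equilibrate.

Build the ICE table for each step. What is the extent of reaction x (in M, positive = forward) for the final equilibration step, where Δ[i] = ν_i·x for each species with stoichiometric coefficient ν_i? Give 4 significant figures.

x = 0.01755 M

Q₀ = 0.01077 vs Keq = 1.3800e+04 ⇒ Q<K, forward
Step 1:
                  D         E         B
  Initial     3.745     4.246    0.1713
  Change     -3.744    -3.744     3.744
  Equil   5.6573e-04    0.5016     3.916
  solve Keq expr → x = 3.744; check Q = 1.3800e+04
Then add 0.01757 M of D.
Step 2:
                  D         E         B
  Initial   0.01814    0.5016     3.916
  Change   -0.01755  -0.01755   0.01755
  Equil   5.8886e-04     0.484     3.933
  solve Keq expr → x = 0.01755; check Q = 1.3800e+04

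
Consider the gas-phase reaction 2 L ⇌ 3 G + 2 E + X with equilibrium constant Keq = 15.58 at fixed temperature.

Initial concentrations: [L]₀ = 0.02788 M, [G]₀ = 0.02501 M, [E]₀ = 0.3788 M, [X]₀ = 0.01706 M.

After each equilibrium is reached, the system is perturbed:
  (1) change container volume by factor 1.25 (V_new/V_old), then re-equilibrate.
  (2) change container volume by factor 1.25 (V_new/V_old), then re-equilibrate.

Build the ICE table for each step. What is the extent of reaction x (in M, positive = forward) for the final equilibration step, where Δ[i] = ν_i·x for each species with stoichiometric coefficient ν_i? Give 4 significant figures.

x = 2.2776e-05 M

Q₀ = 4.9267e-05 vs Keq = 15.58 ⇒ Q<K, forward
Step 1:
                   L          G          E          X
  I          0.02788    0.02501     0.3788    0.01706
  C         -0.02757    0.04136    0.02757    0.01379
  E       3.0914e-04    0.06637     0.4064    0.03085
  solve Keq expr → x = 0.01379; check Q = 15.58
Then change container volume by factor 1.25 (V_new/V_old).
Step 2:
                   L          G          E          X
  I       2.4731e-04    0.05309     0.3251    0.02468
  C       -8.8255e-05 1.3238e-04 8.8255e-05 4.4127e-05
  E       1.5906e-04    0.05323     0.3252    0.02472
  solve Keq expr → x = 4.4127e-05; check Q = 15.58
Then change container volume by factor 1.25 (V_new/V_old).
Step 3:
                   L          G          E          X
  I       1.2725e-04    0.04258     0.2601    0.01978
  C       -4.5551e-05 6.8327e-05 4.5551e-05 2.2776e-05
  E       8.1695e-05    0.04265     0.2602     0.0198
  solve Keq expr → x = 2.2776e-05; check Q = 15.58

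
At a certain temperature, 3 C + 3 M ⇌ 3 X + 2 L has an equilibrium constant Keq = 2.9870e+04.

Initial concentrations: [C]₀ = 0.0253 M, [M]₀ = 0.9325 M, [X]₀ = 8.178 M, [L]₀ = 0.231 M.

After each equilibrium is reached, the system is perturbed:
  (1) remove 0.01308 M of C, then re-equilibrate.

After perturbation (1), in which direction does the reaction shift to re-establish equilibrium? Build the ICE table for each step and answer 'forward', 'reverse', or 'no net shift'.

Direction: reverse

Q₀ = 2.2226e+06 vs Keq = 2.9870e+04 ⇒ Q>K, reverse
Step 1:
                  C         M         X         L
  init       0.0253    0.9325     8.178     0.231
  Δ         0.06164   0.06164  -0.06164  -0.04109
  eq        0.08694    0.9941     8.116    0.1899
  solve Keq expr → x = -0.02055; check Q = 2.9870e+04
Then remove 0.01308 M of C.
Step 2:
                  C         M         X         L
  init      0.07386    0.9941     8.116    0.1899
  Δ         0.01007   0.01007  -0.01007  -0.00671
  eq        0.08392     1.004     8.106    0.1832
  solve Keq expr → x = -0.003355; check Q = 2.9870e+04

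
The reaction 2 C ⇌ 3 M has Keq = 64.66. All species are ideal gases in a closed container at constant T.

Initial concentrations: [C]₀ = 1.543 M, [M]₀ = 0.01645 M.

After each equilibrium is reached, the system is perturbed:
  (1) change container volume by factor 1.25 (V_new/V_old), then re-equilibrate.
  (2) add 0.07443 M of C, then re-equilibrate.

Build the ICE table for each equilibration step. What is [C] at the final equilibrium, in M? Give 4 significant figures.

Q₀ = 1.8697e-06 vs Keq = 64.66 ⇒ Q<K, forward
Step 1:
                   C          M
  init         1.543    0.01645
  Δ           -1.228      1.842
  eq          0.3151      1.858
  solve Keq expr → x = 0.614; check Q = 64.66
Then change container volume by factor 1.25 (V_new/V_old).
Step 2:
                   C          M
  init         0.252      1.487
  Δ         -0.01981    0.02972
  eq          0.2322      1.516
  solve Keq expr → x = 0.009907; check Q = 64.66
Then add 0.07443 M of C.
Step 3:
                   C          M
  init        0.3067      1.516
  Δ         -0.05516    0.08275
  eq          0.2515      1.599
  solve Keq expr → x = 0.02758; check Q = 64.66

[C]_eq = 0.2515 M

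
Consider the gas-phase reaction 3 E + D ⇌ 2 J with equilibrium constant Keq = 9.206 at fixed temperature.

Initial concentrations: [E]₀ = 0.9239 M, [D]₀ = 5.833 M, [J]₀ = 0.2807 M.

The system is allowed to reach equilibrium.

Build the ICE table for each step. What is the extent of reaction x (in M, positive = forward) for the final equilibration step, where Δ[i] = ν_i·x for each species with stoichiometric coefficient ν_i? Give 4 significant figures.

x = 0.2341 M

Q₀ = 0.01713 vs Keq = 9.206 ⇒ Q<K, forward
Step 1:
                  E         D         J
  init       0.9239     5.833    0.2807
  Δ         -0.7023   -0.2341    0.4682
  eq         0.2216     5.599    0.7489
  solve Keq expr → x = 0.2341; check Q = 9.206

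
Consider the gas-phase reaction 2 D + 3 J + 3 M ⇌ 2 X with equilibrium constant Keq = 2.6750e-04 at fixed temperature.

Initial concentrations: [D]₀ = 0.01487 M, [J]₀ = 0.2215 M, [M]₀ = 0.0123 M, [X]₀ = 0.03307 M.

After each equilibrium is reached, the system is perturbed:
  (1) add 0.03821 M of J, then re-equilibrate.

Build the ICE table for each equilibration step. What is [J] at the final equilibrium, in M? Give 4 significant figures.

Q₀ = 2.4457e+08 vs Keq = 2.6750e-04 ⇒ Q>K, reverse
Step 1:
                    D           J           M           X
  I           0.01487      0.2215      0.0123     0.03307
  C           0.03307      0.0496      0.0496    -0.03307
  E           0.04794      0.2711      0.0619  1.7045e-06
  solve Keq expr → x = -0.01653; check Q = 2.6750e-04
Then add 0.03821 M of J.
Step 2:
                    D           J           M           X
  I           0.04794      0.3093      0.0619  1.7045e-06
  C       -3.7273e-07 -5.5909e-07 -5.5909e-07  3.7273e-07
  E           0.04794      0.3093      0.0619  2.0773e-06
  solve Keq expr → x = 1.8636e-07; check Q = 2.6750e-04

[J]_eq = 0.3093 M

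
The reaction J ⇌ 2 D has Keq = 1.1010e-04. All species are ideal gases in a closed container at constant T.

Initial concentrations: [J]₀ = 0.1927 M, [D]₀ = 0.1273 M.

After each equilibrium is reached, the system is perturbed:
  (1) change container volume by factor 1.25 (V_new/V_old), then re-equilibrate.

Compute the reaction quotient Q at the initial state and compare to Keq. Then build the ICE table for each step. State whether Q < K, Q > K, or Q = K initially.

Q₀ = 0.0841; Q > K (proceeds reverse)

Q₀ = 0.0841 vs Keq = 1.1010e-04 ⇒ Q>K, reverse
Step 1:
                  J         D
  Initial    0.1927    0.1273
  Change    0.06101    -0.122
  Equil      0.2537  0.005285
  solve Keq expr → x = -0.06101; check Q = 1.1010e-04
Then change container volume by factor 1.25 (V_new/V_old).
Step 2:
                  J         D
  Initial     0.203  0.004228
  Change  -2.4809e-04 4.9618e-04
  Equil      0.2027  0.004724
  solve Keq expr → x = 2.4809e-04; check Q = 1.1010e-04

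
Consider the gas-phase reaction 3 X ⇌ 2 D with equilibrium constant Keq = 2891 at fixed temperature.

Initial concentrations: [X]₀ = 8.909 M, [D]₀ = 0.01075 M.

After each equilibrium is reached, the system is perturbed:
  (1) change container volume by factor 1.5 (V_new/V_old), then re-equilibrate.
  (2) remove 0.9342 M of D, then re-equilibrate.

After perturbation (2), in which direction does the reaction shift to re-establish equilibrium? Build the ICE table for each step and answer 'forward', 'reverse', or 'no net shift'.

Q₀ = 1.6343e-07 vs Keq = 2891 ⇒ Q<K, forward
Step 1:
                   X          D
  I            8.909    0.01075
  C           -8.682      5.788
  E           0.2266      5.799
  solve Keq expr → x = 2.894; check Q = 2891
Then change container volume by factor 1.5 (V_new/V_old).
Step 2:
                   X          D
  I           0.1511      3.866
  C          0.02143   -0.01429
  E           0.1725      3.852
  solve Keq expr → x = -0.007144; check Q = 2891
Then remove 0.9342 M of D.
Step 3:
                   X          D
  I           0.1725      2.918
  C         -0.02854    0.01902
  E           0.1439      2.937
  solve Keq expr → x = 0.009512; check Q = 2891

Direction: forward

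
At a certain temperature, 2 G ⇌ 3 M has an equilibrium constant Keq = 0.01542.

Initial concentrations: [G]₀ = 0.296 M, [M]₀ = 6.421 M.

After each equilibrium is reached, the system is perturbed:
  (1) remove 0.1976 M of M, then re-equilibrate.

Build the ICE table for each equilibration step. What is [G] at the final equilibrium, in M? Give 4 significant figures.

Q₀ = 3022 vs Keq = 0.01542 ⇒ Q>K, reverse
Step 1:
                  G         M
  I           0.296     6.421
  C           3.852    -5.778
  E           4.148    0.6426
  solve Keq expr → x = -1.926; check Q = 0.01542
Then remove 0.1976 M of M.
Step 2:
                  G         M
  I           4.148     0.445
  C         -0.1232    0.1848
  E           4.025    0.6298
  solve Keq expr → x = 0.0616; check Q = 0.01542

[G]_eq = 4.025 M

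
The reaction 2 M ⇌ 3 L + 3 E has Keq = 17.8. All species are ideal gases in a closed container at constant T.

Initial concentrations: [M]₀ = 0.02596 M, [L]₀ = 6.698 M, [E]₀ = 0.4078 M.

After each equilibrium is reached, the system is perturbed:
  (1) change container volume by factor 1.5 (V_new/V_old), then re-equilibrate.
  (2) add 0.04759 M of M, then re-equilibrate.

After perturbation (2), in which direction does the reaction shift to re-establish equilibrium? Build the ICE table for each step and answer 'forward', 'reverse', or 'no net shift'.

Q₀ = 3.0239e+04 vs Keq = 17.8 ⇒ Q>K, reverse
Step 1:
                    M           L           E
  init        0.02596       6.698      0.4078
  Δ            0.1781     -0.2671     -0.2671
  eq            0.204       6.431      0.1407
  solve Keq expr → x = -0.08903; check Q = 17.8
Then change container volume by factor 1.5 (V_new/V_old).
Step 2:
                    M           L           E
  init          0.136       4.287     0.09381
  Δ          -0.02841     0.04262     0.04262
  eq           0.1076        4.33      0.1364
  solve Keq expr → x = 0.01421; check Q = 17.8
Then add 0.04759 M of M.
Step 3:
                    M           L           E
  init         0.1552        4.33      0.1364
  Δ          -0.01628     0.02442     0.02442
  eq           0.1389       4.354      0.1608
  solve Keq expr → x = 0.008139; check Q = 17.8

Direction: forward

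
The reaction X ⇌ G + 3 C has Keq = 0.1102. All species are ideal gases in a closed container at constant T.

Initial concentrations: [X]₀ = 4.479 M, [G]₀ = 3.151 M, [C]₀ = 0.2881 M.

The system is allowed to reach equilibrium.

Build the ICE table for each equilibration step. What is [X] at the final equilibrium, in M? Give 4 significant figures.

Q₀ = 0.01682 vs Keq = 0.1102 ⇒ Q<K, forward
Step 1:
                    X           G           C
  init          4.479       3.151      0.2881
  Δ          -0.08106     0.08106      0.2432
  eq            4.398       3.232      0.5313
  solve Keq expr → x = 0.08106; check Q = 0.1102

[X]_eq = 4.398 M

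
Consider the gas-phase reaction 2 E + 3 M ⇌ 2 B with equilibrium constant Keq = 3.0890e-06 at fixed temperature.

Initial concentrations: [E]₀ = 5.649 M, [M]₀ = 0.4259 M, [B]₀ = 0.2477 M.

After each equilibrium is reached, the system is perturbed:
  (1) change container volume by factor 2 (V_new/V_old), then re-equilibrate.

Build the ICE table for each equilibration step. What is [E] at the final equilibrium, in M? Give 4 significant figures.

[E]_eq = 2.947 M

Q₀ = 0.02489 vs Keq = 3.0890e-06 ⇒ Q>K, reverse
Step 1:
                   E          M          B
  Initial      5.649     0.4259     0.2477
  Change      0.2405     0.3607    -0.2405
  Equil        5.889     0.7866   0.007222
  solve Keq expr → x = -0.1202; check Q = 3.0890e-06
Then change container volume by factor 2 (V_new/V_old).
Step 2:
                   E          M          B
  Initial      2.945     0.3933   0.003611
  Change    0.002316   0.003474  -0.002316
  Equil        2.947     0.3968   0.001295
  solve Keq expr → x = -0.001158; check Q = 3.0890e-06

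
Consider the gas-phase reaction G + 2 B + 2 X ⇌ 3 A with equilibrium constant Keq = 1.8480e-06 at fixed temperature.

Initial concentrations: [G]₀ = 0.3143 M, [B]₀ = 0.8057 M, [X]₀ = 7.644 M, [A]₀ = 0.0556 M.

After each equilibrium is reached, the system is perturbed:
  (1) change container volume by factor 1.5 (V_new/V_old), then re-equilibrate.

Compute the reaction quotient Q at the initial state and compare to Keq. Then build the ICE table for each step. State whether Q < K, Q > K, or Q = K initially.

Q₀ = 1.4418e-05; Q > K (proceeds reverse)

Q₀ = 1.4418e-05 vs Keq = 1.8480e-06 ⇒ Q>K, reverse
Step 1:
                  G         B         X         A
  Initial    0.3143    0.8057     7.644    0.0556
  Change   0.008947   0.01789   0.01789  -0.02684
  Equil      0.3232    0.8236     7.662   0.02876
  solve Keq expr → x = -0.008947; check Q = 1.8480e-06
Then change container volume by factor 1.5 (V_new/V_old).
Step 2:
                  G         B         X         A
  Initial    0.2155    0.5491     5.108   0.01917
  Change   0.001483  0.002966  0.002966 -0.004449
  Equil       0.217     0.552     5.111   0.01472
  solve Keq expr → x = -0.001483; check Q = 1.8480e-06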